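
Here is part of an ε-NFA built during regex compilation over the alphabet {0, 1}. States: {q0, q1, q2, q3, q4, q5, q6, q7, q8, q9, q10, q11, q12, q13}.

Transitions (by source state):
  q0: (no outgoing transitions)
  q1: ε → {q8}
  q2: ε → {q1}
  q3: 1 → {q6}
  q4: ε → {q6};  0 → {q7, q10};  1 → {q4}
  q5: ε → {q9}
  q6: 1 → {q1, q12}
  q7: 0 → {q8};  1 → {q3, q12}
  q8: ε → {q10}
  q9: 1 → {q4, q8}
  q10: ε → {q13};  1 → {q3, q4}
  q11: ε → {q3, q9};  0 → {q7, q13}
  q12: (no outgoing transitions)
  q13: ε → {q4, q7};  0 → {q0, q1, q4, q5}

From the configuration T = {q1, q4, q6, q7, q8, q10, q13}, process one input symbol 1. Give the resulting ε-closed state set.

q4 on 1 → {q4}.
q6 on 1 → {q1, q12}.
q7 on 1 → {q3, q12}.
q10 on 1 → {q3, q4}.
No 1-transition from q1, q8, q13.
Union after reading 1: {q1, q3, q4, q12}.
Now take the ε-closure:
From q1 via ε: add q8.
From q4 via ε: add q6.
From q8 via ε: add q10.
From q10 via ε: add q13.
From q13 via ε: add q7.
No new states can be added; the closed set is {q1, q3, q4, q6, q7, q8, q10, q12, q13}.

{q1, q3, q4, q6, q7, q8, q10, q12, q13}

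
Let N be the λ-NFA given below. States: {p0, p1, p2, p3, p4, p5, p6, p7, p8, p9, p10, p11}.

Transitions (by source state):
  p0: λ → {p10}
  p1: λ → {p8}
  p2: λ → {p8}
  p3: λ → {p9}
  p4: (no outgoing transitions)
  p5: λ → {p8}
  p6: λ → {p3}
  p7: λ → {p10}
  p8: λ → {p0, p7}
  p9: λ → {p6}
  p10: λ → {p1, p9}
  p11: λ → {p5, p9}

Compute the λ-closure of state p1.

{p0, p1, p3, p6, p7, p8, p9, p10}

Start with {p1}.
From p1 via λ: add p8.
From p8 via λ: add p0, p7.
From p0 via λ: add p10.
From p10 via λ: add p9.
From p9 via λ: add p6.
From p6 via λ: add p3.
No new states can be added; the closed set is {p0, p1, p3, p6, p7, p8, p9, p10}.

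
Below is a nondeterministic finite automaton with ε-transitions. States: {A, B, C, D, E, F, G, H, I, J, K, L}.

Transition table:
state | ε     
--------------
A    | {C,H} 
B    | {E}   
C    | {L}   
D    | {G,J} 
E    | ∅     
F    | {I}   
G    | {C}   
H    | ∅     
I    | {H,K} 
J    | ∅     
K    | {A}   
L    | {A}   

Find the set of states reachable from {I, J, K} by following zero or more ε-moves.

Start with {I, J, K}.
From I via ε: add H.
From K via ε: add A.
From A via ε: add C.
From C via ε: add L.
No new states can be added; the closed set is {A, C, H, I, J, K, L}.

{A, C, H, I, J, K, L}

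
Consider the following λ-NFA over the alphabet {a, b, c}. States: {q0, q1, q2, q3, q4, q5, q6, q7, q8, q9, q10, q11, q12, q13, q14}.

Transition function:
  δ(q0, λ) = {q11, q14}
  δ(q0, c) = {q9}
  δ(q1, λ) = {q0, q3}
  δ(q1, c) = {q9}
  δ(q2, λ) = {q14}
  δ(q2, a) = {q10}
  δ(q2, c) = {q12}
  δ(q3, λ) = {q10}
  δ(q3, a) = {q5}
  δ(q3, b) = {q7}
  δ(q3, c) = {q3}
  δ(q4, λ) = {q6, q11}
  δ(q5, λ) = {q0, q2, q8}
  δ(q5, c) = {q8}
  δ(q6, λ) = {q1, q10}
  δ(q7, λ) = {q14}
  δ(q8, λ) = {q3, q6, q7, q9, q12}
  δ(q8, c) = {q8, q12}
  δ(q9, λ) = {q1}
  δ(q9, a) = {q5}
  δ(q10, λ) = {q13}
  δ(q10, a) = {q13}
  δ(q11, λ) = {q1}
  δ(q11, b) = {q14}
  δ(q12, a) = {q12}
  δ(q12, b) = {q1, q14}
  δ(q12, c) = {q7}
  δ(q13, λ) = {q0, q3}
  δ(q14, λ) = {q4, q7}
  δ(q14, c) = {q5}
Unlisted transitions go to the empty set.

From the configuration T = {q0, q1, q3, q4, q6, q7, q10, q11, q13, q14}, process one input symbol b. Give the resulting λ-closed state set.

q3 on b → {q7}.
q11 on b → {q14}.
No b-transition from q0, q1, q4, q6, q7, q10, q13, q14.
Union after reading b: {q7, q14}.
Now take the λ-closure:
From q14 via λ: add q4.
From q4 via λ: add q6, q11.
From q6 via λ: add q1, q10.
From q1 via λ: add q0, q3.
From q10 via λ: add q13.
No new states can be added; the closed set is {q0, q1, q3, q4, q6, q7, q10, q11, q13, q14}.

{q0, q1, q3, q4, q6, q7, q10, q11, q13, q14}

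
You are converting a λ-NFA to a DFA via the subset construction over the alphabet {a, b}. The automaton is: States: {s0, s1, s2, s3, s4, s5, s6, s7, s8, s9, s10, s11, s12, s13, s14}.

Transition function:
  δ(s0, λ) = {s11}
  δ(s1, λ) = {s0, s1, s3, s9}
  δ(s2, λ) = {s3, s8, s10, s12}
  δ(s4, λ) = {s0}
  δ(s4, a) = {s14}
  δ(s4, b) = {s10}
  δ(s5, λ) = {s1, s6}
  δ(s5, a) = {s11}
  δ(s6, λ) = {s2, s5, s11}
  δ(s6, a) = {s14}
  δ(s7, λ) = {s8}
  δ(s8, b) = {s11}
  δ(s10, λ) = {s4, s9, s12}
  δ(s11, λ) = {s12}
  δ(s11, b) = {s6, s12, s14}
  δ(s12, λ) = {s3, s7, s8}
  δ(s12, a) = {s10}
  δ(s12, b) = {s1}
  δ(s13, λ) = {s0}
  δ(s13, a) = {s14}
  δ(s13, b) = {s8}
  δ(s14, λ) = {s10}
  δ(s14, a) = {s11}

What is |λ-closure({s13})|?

Start with {s13}.
From s13 via λ: add s0.
From s0 via λ: add s11.
From s11 via λ: add s12.
From s12 via λ: add s3, s7, s8.
λ-closure = {s0, s3, s7, s8, s11, s12, s13}, which has 7 states.

7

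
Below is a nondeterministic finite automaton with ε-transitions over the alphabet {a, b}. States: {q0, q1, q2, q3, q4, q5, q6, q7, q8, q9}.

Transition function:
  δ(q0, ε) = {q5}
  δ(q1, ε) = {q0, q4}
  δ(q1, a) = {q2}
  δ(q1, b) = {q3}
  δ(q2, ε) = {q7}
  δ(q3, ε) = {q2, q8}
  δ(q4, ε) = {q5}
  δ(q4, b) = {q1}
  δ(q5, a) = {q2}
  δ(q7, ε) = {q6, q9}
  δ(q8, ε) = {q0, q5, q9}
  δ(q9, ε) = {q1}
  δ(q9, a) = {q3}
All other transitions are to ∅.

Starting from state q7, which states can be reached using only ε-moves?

{q0, q1, q4, q5, q6, q7, q9}

Start with {q7}.
From q7 via ε: add q6, q9.
From q9 via ε: add q1.
From q1 via ε: add q0, q4.
From q0 via ε: add q5.
No new states can be added; the closed set is {q0, q1, q4, q5, q6, q7, q9}.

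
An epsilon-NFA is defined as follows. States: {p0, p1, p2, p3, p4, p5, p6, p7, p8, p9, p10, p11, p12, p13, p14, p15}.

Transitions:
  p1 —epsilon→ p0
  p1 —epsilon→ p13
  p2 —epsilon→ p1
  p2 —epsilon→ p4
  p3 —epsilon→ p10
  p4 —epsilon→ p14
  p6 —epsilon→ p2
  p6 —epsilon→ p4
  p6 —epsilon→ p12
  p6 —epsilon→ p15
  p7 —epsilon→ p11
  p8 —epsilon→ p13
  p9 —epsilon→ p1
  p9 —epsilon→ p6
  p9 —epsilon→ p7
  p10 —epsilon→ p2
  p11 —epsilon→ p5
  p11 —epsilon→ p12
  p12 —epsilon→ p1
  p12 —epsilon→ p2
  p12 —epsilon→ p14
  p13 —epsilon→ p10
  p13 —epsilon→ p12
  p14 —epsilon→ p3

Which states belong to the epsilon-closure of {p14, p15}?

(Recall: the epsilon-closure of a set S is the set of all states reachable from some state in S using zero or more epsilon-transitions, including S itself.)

Start with {p14, p15}.
From p14 via epsilon: add p3.
From p3 via epsilon: add p10.
From p10 via epsilon: add p2.
From p2 via epsilon: add p1, p4.
From p1 via epsilon: add p0, p13.
From p13 via epsilon: add p12.
No new states can be added; the closed set is {p0, p1, p2, p3, p4, p10, p12, p13, p14, p15}.

{p0, p1, p2, p3, p4, p10, p12, p13, p14, p15}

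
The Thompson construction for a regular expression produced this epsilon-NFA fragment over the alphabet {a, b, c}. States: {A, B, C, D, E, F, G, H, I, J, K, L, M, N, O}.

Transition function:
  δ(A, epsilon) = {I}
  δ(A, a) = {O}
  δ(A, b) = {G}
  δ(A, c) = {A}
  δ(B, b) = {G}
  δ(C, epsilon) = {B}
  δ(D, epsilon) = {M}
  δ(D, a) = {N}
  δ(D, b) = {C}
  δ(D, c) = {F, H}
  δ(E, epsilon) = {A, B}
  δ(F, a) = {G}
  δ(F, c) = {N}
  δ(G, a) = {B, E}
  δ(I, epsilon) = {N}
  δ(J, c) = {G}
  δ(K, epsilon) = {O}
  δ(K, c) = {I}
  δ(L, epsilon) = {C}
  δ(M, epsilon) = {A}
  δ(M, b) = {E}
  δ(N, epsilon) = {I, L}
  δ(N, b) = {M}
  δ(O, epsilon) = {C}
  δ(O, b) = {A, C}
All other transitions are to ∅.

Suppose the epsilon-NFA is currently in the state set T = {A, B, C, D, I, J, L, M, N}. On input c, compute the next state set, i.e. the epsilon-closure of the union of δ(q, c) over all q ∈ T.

{A, B, C, F, G, H, I, L, N}

A on c → {A}.
D on c → {F, H}.
J on c → {G}.
No c-transition from B, C, I, L, M, N.
Union after reading c: {A, F, G, H}.
Now take the epsilon-closure:
From A via epsilon: add I.
From I via epsilon: add N.
From N via epsilon: add L.
From L via epsilon: add C.
From C via epsilon: add B.
No new states can be added; the closed set is {A, B, C, F, G, H, I, L, N}.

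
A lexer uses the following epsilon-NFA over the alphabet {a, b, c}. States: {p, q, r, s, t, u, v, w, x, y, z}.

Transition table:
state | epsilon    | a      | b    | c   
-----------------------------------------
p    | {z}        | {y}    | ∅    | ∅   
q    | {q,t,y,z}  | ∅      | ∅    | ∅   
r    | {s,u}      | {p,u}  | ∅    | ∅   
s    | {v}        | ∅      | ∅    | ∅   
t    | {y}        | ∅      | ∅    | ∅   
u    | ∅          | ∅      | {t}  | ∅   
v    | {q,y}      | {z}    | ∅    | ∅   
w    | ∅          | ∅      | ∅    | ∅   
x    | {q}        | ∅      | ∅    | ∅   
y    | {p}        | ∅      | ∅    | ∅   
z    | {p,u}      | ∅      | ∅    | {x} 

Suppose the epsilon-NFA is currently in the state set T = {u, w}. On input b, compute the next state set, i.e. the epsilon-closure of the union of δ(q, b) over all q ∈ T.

u on b → {t}.
No b-transition from w.
Union after reading b: {t}.
Now take the epsilon-closure:
From t via epsilon: add y.
From y via epsilon: add p.
From p via epsilon: add z.
From z via epsilon: add u.
No new states can be added; the closed set is {p, t, u, y, z}.

{p, t, u, y, z}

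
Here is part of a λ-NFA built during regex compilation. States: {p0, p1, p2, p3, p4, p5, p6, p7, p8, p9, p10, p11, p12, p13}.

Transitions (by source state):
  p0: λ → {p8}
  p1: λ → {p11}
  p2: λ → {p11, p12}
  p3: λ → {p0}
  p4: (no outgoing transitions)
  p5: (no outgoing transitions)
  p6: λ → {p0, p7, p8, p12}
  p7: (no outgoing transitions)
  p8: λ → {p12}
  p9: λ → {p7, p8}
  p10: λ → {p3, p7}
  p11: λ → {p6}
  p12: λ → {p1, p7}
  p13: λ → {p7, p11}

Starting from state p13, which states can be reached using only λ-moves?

{p0, p1, p6, p7, p8, p11, p12, p13}

Start with {p13}.
From p13 via λ: add p7, p11.
From p11 via λ: add p6.
From p6 via λ: add p0, p8, p12.
From p12 via λ: add p1.
No new states can be added; the closed set is {p0, p1, p6, p7, p8, p11, p12, p13}.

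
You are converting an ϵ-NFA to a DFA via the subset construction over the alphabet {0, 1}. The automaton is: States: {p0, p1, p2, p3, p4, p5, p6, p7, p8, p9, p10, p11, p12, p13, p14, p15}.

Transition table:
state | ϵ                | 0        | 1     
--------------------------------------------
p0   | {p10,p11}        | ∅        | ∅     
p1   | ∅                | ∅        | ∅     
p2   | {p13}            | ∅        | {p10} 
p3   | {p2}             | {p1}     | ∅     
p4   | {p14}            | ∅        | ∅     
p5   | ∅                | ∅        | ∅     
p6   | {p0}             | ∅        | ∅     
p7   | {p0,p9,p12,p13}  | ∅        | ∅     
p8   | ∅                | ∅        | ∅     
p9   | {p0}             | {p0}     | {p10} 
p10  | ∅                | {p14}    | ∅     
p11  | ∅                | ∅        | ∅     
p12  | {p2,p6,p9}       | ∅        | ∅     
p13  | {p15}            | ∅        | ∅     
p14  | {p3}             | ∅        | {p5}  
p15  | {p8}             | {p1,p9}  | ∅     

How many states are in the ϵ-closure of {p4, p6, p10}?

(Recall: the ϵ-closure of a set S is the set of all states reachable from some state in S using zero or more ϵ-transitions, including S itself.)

11

Start with {p4, p6, p10}.
From p4 via ϵ: add p14.
From p6 via ϵ: add p0.
From p0 via ϵ: add p11.
From p14 via ϵ: add p3.
From p3 via ϵ: add p2.
From p2 via ϵ: add p13.
From p13 via ϵ: add p15.
From p15 via ϵ: add p8.
ϵ-closure = {p0, p2, p3, p4, p6, p8, p10, p11, p13, p14, p15}, which has 11 states.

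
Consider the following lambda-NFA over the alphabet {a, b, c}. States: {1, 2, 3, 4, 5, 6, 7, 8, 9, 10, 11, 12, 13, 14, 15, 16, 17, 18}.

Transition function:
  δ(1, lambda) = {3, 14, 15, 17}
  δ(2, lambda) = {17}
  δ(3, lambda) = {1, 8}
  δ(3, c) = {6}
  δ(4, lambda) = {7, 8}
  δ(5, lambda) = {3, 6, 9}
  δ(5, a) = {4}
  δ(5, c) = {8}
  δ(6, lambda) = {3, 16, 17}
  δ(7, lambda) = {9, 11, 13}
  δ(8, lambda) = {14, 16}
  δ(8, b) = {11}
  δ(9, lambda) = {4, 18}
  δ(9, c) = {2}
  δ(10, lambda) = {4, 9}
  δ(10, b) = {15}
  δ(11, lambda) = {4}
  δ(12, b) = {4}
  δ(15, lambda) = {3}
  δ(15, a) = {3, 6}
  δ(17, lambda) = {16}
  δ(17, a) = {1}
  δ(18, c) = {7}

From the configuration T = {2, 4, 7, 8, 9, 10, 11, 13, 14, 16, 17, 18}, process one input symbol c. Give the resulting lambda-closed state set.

9 on c → {2}.
18 on c → {7}.
No c-transition from 2, 4, 7, 8, 10, 11, 13, 14, 16, 17.
Union after reading c: {2, 7}.
Now take the lambda-closure:
From 2 via lambda: add 17.
From 7 via lambda: add 9, 11, 13.
From 9 via lambda: add 4, 18.
From 17 via lambda: add 16.
From 4 via lambda: add 8.
From 8 via lambda: add 14.
No new states can be added; the closed set is {2, 4, 7, 8, 9, 11, 13, 14, 16, 17, 18}.

{2, 4, 7, 8, 9, 11, 13, 14, 16, 17, 18}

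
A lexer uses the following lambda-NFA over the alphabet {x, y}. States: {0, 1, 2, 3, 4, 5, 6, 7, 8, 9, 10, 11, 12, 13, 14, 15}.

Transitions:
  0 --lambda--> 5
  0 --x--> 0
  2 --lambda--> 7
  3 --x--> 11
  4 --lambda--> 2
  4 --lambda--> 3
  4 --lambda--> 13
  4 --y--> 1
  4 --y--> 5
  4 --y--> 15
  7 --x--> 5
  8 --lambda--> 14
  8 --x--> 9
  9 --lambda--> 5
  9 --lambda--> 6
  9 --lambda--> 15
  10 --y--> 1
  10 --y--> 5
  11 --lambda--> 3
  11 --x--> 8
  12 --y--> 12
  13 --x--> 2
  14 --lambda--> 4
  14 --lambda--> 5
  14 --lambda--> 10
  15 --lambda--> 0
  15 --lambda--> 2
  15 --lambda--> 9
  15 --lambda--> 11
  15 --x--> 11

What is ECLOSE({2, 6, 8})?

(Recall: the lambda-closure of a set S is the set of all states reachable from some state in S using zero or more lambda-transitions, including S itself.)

{2, 3, 4, 5, 6, 7, 8, 10, 13, 14}

Start with {2, 6, 8}.
From 2 via lambda: add 7.
From 8 via lambda: add 14.
From 14 via lambda: add 4, 5, 10.
From 4 via lambda: add 3, 13.
No new states can be added; the closed set is {2, 3, 4, 5, 6, 7, 8, 10, 13, 14}.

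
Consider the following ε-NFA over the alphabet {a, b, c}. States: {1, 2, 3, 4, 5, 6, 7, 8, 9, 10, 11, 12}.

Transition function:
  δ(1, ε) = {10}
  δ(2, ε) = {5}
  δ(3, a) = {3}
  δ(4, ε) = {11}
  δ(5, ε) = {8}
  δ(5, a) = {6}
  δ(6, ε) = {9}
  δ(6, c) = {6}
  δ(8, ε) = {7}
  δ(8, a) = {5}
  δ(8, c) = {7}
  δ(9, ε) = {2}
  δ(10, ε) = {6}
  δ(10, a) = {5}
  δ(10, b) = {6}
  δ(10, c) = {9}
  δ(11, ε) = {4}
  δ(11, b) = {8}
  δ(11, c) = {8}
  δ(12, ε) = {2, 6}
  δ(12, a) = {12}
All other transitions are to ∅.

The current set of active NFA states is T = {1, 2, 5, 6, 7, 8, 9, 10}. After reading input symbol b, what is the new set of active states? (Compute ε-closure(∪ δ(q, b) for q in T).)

{2, 5, 6, 7, 8, 9}

10 on b → {6}.
No b-transition from 1, 2, 5, 6, 7, 8, 9.
Union after reading b: {6}.
Now take the ε-closure:
From 6 via ε: add 9.
From 9 via ε: add 2.
From 2 via ε: add 5.
From 5 via ε: add 8.
From 8 via ε: add 7.
No new states can be added; the closed set is {2, 5, 6, 7, 8, 9}.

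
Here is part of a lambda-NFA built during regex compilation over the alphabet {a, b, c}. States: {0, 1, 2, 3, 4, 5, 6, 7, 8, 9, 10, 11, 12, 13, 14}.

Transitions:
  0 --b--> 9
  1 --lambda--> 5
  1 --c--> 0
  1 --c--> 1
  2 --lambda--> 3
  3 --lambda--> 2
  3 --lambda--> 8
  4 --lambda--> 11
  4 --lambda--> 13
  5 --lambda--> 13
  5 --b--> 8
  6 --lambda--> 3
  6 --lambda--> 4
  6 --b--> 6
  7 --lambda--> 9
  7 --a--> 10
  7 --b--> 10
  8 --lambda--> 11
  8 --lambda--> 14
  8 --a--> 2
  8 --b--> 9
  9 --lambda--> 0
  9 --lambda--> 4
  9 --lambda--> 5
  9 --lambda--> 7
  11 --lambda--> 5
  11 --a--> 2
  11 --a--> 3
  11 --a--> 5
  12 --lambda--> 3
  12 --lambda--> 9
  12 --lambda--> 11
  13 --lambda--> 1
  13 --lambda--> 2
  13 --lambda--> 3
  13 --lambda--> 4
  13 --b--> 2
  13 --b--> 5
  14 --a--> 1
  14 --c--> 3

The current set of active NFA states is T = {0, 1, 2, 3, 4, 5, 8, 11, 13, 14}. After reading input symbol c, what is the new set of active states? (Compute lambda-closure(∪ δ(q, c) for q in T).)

1 on c → {0, 1}.
14 on c → {3}.
No c-transition from 0, 2, 3, 4, 5, 8, 11, 13.
Union after reading c: {0, 1, 3}.
Now take the lambda-closure:
From 1 via lambda: add 5.
From 3 via lambda: add 2, 8.
From 5 via lambda: add 13.
From 8 via lambda: add 11, 14.
From 13 via lambda: add 4.
No new states can be added; the closed set is {0, 1, 2, 3, 4, 5, 8, 11, 13, 14}.

{0, 1, 2, 3, 4, 5, 8, 11, 13, 14}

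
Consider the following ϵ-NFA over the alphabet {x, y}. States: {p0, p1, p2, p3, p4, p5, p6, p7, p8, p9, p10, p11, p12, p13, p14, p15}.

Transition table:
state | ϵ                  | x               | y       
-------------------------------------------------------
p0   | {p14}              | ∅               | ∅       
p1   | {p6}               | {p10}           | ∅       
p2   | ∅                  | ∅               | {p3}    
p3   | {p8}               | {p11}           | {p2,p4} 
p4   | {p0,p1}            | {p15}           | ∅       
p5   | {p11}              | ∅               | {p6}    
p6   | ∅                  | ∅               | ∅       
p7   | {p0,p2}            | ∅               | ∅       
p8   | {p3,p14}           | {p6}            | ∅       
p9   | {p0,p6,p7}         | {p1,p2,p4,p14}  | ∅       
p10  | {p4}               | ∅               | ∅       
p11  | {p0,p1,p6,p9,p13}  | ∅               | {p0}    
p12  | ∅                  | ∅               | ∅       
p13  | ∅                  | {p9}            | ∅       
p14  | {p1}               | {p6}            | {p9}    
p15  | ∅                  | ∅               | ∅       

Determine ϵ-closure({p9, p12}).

Start with {p9, p12}.
From p9 via ϵ: add p0, p6, p7.
From p0 via ϵ: add p14.
From p7 via ϵ: add p2.
From p14 via ϵ: add p1.
No new states can be added; the closed set is {p0, p1, p2, p6, p7, p9, p12, p14}.

{p0, p1, p2, p6, p7, p9, p12, p14}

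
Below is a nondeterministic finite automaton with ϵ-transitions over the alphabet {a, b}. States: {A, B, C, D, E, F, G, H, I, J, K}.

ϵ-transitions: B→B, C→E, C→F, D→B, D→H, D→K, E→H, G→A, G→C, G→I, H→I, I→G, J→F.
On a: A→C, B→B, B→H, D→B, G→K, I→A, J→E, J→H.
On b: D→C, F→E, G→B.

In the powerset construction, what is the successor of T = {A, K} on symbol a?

{A, C, E, F, G, H, I}

A on a → {C}.
No a-transition from K.
Union after reading a: {C}.
Now take the ϵ-closure:
From C via ϵ: add E, F.
From E via ϵ: add H.
From H via ϵ: add I.
From I via ϵ: add G.
From G via ϵ: add A.
No new states can be added; the closed set is {A, C, E, F, G, H, I}.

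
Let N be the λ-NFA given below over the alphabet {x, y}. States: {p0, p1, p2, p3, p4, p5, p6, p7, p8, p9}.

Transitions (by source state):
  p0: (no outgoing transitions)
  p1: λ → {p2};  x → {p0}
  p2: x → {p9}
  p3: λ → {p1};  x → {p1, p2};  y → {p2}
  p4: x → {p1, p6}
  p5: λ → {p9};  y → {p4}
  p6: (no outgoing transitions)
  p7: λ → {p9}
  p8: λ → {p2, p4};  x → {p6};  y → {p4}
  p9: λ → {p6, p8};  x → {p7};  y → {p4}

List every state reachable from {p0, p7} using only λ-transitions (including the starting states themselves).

{p0, p2, p4, p6, p7, p8, p9}

Start with {p0, p7}.
From p7 via λ: add p9.
From p9 via λ: add p6, p8.
From p8 via λ: add p2, p4.
No new states can be added; the closed set is {p0, p2, p4, p6, p7, p8, p9}.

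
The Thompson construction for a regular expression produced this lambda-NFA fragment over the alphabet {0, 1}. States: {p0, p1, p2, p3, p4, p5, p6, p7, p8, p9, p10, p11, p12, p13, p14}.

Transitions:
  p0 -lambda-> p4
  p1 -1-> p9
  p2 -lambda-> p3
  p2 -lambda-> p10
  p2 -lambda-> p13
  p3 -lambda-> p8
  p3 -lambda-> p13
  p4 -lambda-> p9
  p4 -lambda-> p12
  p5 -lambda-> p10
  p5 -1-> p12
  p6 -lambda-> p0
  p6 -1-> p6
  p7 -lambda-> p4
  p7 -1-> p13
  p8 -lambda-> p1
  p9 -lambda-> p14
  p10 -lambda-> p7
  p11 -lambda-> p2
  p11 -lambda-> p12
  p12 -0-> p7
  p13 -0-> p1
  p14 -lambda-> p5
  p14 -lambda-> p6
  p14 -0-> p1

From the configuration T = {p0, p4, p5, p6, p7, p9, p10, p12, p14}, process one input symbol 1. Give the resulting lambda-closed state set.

p5 on 1 → {p12}.
p6 on 1 → {p6}.
p7 on 1 → {p13}.
No 1-transition from p0, p4, p9, p10, p12, p14.
Union after reading 1: {p6, p12, p13}.
Now take the lambda-closure:
From p6 via lambda: add p0.
From p0 via lambda: add p4.
From p4 via lambda: add p9.
From p9 via lambda: add p14.
From p14 via lambda: add p5.
From p5 via lambda: add p10.
From p10 via lambda: add p7.
No new states can be added; the closed set is {p0, p4, p5, p6, p7, p9, p10, p12, p13, p14}.

{p0, p4, p5, p6, p7, p9, p10, p12, p13, p14}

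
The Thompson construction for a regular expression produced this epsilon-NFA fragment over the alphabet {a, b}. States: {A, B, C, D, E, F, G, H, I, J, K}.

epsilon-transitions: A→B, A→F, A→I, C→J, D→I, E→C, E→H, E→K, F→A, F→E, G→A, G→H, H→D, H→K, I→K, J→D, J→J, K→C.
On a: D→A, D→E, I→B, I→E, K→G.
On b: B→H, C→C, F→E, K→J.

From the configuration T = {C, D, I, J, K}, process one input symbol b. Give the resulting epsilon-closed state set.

C on b → {C}.
K on b → {J}.
No b-transition from D, I, J.
Union after reading b: {C, J}.
Now take the epsilon-closure:
From J via epsilon: add D.
From D via epsilon: add I.
From I via epsilon: add K.
No new states can be added; the closed set is {C, D, I, J, K}.

{C, D, I, J, K}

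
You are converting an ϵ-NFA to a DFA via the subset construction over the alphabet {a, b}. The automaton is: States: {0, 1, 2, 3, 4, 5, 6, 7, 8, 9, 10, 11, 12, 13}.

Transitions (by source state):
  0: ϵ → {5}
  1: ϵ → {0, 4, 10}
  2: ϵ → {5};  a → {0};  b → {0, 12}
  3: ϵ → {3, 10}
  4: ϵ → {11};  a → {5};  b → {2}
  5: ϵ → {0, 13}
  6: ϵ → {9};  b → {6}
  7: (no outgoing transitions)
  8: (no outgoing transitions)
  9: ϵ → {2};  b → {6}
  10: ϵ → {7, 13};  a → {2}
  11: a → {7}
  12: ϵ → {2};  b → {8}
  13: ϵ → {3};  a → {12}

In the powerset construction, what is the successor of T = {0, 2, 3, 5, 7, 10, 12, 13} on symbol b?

{0, 2, 3, 5, 7, 8, 10, 12, 13}

2 on b → {0, 12}.
12 on b → {8}.
No b-transition from 0, 3, 5, 7, 10, 13.
Union after reading b: {0, 8, 12}.
Now take the ϵ-closure:
From 0 via ϵ: add 5.
From 12 via ϵ: add 2.
From 5 via ϵ: add 13.
From 13 via ϵ: add 3.
From 3 via ϵ: add 10.
From 10 via ϵ: add 7.
No new states can be added; the closed set is {0, 2, 3, 5, 7, 8, 10, 12, 13}.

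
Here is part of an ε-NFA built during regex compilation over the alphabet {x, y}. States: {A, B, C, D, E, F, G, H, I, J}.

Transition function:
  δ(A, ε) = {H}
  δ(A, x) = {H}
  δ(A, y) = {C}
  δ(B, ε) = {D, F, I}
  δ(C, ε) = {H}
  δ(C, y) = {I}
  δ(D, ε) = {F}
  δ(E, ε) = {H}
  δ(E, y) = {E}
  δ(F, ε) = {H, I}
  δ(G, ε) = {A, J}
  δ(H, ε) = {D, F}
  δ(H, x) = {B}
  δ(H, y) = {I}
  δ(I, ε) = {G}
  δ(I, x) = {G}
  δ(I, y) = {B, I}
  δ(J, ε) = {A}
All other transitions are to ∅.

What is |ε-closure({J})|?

7

Start with {J}.
From J via ε: add A.
From A via ε: add H.
From H via ε: add D, F.
From F via ε: add I.
From I via ε: add G.
ε-closure = {A, D, F, G, H, I, J}, which has 7 states.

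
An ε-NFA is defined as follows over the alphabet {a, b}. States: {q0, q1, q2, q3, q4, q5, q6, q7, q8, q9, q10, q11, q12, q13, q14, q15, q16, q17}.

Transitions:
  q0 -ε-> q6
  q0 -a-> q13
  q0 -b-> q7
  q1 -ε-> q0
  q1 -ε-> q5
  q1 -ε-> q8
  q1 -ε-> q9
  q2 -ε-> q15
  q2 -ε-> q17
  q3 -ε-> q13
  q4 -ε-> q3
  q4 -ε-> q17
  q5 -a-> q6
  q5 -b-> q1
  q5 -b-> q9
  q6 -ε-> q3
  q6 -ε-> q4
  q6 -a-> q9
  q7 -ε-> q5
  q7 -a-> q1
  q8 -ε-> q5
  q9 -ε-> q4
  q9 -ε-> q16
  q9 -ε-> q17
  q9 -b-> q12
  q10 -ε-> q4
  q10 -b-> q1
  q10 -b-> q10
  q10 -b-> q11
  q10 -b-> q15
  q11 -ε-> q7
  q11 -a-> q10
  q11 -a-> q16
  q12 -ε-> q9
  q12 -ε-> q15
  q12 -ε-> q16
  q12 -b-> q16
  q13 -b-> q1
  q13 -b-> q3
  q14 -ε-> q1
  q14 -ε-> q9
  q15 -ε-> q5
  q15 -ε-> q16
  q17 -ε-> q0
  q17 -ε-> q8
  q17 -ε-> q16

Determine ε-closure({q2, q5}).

Start with {q2, q5}.
From q2 via ε: add q15, q17.
From q15 via ε: add q16.
From q17 via ε: add q0, q8.
From q0 via ε: add q6.
From q6 via ε: add q3, q4.
From q3 via ε: add q13.
No new states can be added; the closed set is {q0, q2, q3, q4, q5, q6, q8, q13, q15, q16, q17}.

{q0, q2, q3, q4, q5, q6, q8, q13, q15, q16, q17}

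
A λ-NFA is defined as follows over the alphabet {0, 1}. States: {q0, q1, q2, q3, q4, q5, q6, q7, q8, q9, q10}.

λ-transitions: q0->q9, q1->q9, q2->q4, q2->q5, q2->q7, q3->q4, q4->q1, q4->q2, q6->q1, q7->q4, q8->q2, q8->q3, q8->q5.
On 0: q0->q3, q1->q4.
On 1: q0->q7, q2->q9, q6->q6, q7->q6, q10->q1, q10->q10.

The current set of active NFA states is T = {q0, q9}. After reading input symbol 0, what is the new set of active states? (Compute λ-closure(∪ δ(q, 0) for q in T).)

q0 on 0 → {q3}.
No 0-transition from q9.
Union after reading 0: {q3}.
Now take the λ-closure:
From q3 via λ: add q4.
From q4 via λ: add q1, q2.
From q1 via λ: add q9.
From q2 via λ: add q5, q7.
No new states can be added; the closed set is {q1, q2, q3, q4, q5, q7, q9}.

{q1, q2, q3, q4, q5, q7, q9}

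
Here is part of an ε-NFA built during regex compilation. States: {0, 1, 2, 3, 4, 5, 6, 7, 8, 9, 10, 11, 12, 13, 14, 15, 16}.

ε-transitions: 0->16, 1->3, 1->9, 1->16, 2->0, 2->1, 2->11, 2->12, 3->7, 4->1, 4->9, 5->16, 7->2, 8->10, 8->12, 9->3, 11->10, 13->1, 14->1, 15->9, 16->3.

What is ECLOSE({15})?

{0, 1, 2, 3, 7, 9, 10, 11, 12, 15, 16}

Start with {15}.
From 15 via ε: add 9.
From 9 via ε: add 3.
From 3 via ε: add 7.
From 7 via ε: add 2.
From 2 via ε: add 0, 1, 11, 12.
From 0 via ε: add 16.
From 11 via ε: add 10.
No new states can be added; the closed set is {0, 1, 2, 3, 7, 9, 10, 11, 12, 15, 16}.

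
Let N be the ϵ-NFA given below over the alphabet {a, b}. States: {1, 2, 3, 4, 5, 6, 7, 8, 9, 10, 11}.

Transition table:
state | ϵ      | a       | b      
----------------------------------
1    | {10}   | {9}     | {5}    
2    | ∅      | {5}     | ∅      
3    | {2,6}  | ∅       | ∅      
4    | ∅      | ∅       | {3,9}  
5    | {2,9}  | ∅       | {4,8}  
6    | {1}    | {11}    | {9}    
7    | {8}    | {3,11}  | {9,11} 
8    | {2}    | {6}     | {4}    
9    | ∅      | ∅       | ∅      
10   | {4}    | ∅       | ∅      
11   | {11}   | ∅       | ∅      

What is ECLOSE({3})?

{1, 2, 3, 4, 6, 10}

Start with {3}.
From 3 via ϵ: add 2, 6.
From 6 via ϵ: add 1.
From 1 via ϵ: add 10.
From 10 via ϵ: add 4.
No new states can be added; the closed set is {1, 2, 3, 4, 6, 10}.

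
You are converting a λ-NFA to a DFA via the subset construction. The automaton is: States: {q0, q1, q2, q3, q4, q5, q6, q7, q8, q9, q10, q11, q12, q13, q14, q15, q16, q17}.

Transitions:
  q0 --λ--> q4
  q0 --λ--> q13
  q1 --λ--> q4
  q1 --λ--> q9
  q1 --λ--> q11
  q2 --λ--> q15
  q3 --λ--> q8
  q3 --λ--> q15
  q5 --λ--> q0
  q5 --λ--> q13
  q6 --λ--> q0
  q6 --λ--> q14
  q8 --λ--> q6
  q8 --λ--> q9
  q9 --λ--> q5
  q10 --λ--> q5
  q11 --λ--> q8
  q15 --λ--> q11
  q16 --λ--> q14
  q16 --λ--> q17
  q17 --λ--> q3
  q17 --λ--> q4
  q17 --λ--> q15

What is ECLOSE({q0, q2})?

{q0, q2, q4, q5, q6, q8, q9, q11, q13, q14, q15}

Start with {q0, q2}.
From q0 via λ: add q4, q13.
From q2 via λ: add q15.
From q15 via λ: add q11.
From q11 via λ: add q8.
From q8 via λ: add q6, q9.
From q6 via λ: add q14.
From q9 via λ: add q5.
No new states can be added; the closed set is {q0, q2, q4, q5, q6, q8, q9, q11, q13, q14, q15}.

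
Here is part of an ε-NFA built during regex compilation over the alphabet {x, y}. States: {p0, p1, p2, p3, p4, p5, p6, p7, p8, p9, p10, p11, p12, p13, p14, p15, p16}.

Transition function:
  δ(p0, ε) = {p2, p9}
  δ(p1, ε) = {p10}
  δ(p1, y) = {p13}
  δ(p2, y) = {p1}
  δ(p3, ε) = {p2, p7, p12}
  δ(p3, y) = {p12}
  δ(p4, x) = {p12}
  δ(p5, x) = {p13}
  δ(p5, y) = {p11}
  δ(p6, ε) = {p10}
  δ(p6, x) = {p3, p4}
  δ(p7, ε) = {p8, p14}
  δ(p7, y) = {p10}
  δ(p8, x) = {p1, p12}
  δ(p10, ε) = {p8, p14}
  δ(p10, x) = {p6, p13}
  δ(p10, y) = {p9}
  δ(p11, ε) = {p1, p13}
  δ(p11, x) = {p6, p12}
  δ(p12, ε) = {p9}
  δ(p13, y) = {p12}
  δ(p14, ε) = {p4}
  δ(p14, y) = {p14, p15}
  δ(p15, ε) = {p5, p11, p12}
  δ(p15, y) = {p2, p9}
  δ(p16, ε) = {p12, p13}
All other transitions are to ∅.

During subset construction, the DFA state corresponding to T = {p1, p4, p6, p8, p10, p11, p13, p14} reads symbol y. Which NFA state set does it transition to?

{p1, p4, p5, p8, p9, p10, p11, p12, p13, p14, p15}

p1 on y → {p13}.
p10 on y → {p9}.
p13 on y → {p12}.
p14 on y → {p14, p15}.
No y-transition from p4, p6, p8, p11.
Union after reading y: {p9, p12, p13, p14, p15}.
Now take the ε-closure:
From p14 via ε: add p4.
From p15 via ε: add p5, p11.
From p11 via ε: add p1.
From p1 via ε: add p10.
From p10 via ε: add p8.
No new states can be added; the closed set is {p1, p4, p5, p8, p9, p10, p11, p12, p13, p14, p15}.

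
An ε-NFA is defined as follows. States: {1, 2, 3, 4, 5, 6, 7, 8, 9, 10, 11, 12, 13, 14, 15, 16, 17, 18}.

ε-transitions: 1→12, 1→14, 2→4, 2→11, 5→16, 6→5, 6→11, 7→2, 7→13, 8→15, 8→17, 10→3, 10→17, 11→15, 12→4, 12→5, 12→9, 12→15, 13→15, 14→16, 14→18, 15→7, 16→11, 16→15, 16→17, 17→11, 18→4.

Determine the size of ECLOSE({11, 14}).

10

Start with {11, 14}.
From 11 via ε: add 15.
From 14 via ε: add 16, 18.
From 15 via ε: add 7.
From 16 via ε: add 17.
From 18 via ε: add 4.
From 7 via ε: add 2, 13.
ε-closure = {2, 4, 7, 11, 13, 14, 15, 16, 17, 18}, which has 10 states.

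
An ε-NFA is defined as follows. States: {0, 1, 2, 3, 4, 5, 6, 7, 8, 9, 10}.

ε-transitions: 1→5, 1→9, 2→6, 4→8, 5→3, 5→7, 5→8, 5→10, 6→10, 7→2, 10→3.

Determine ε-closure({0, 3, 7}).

{0, 2, 3, 6, 7, 10}

Start with {0, 3, 7}.
From 7 via ε: add 2.
From 2 via ε: add 6.
From 6 via ε: add 10.
No new states can be added; the closed set is {0, 2, 3, 6, 7, 10}.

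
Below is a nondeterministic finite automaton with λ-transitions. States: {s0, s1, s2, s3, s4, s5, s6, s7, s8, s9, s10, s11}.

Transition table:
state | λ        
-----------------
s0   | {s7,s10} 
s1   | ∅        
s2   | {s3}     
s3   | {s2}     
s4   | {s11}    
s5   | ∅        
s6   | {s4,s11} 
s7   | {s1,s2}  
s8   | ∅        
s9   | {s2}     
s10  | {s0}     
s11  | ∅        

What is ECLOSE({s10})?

{s0, s1, s2, s3, s7, s10}

Start with {s10}.
From s10 via λ: add s0.
From s0 via λ: add s7.
From s7 via λ: add s1, s2.
From s2 via λ: add s3.
No new states can be added; the closed set is {s0, s1, s2, s3, s7, s10}.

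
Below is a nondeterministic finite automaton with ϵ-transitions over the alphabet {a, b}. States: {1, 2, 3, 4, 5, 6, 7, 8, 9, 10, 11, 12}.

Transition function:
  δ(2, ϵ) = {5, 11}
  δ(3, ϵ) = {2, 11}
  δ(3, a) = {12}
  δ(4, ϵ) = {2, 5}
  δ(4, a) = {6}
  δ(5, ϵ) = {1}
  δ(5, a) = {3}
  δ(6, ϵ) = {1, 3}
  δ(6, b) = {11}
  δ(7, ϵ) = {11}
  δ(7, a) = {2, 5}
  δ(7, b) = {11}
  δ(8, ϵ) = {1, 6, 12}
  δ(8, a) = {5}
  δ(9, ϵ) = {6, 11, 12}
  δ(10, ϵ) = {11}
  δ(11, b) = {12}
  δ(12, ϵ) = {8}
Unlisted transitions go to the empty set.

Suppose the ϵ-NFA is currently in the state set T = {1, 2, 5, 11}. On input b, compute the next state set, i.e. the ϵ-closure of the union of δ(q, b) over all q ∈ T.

{1, 2, 3, 5, 6, 8, 11, 12}

11 on b → {12}.
No b-transition from 1, 2, 5.
Union after reading b: {12}.
Now take the ϵ-closure:
From 12 via ϵ: add 8.
From 8 via ϵ: add 1, 6.
From 6 via ϵ: add 3.
From 3 via ϵ: add 2, 11.
From 2 via ϵ: add 5.
No new states can be added; the closed set is {1, 2, 3, 5, 6, 8, 11, 12}.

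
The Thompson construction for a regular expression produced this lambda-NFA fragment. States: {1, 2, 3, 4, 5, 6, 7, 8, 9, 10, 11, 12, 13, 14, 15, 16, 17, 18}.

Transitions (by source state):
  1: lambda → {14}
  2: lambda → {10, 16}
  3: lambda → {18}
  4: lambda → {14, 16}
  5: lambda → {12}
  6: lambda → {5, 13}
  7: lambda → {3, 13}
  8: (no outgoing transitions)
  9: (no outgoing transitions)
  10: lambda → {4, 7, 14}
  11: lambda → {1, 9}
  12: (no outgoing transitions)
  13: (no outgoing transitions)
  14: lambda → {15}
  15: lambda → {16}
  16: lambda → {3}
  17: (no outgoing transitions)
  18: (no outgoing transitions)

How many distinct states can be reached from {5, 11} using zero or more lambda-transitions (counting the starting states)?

Start with {5, 11}.
From 5 via lambda: add 12.
From 11 via lambda: add 1, 9.
From 1 via lambda: add 14.
From 14 via lambda: add 15.
From 15 via lambda: add 16.
From 16 via lambda: add 3.
From 3 via lambda: add 18.
lambda-closure = {1, 3, 5, 9, 11, 12, 14, 15, 16, 18}, which has 10 states.

10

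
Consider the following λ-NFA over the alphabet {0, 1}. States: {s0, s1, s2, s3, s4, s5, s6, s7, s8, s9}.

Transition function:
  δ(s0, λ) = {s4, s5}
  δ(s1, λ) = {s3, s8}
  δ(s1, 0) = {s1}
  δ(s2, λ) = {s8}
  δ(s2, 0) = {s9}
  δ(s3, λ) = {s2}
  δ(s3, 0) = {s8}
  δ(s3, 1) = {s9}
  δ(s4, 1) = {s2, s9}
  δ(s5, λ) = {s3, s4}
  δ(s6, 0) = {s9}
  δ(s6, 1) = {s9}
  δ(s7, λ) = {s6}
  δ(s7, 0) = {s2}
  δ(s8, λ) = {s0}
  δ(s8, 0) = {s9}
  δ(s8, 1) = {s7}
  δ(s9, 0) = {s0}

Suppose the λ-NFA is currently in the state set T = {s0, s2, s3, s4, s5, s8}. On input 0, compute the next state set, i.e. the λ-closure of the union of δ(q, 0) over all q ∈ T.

s2 on 0 → {s9}.
s3 on 0 → {s8}.
s8 on 0 → {s9}.
No 0-transition from s0, s4, s5.
Union after reading 0: {s8, s9}.
Now take the λ-closure:
From s8 via λ: add s0.
From s0 via λ: add s4, s5.
From s5 via λ: add s3.
From s3 via λ: add s2.
No new states can be added; the closed set is {s0, s2, s3, s4, s5, s8, s9}.

{s0, s2, s3, s4, s5, s8, s9}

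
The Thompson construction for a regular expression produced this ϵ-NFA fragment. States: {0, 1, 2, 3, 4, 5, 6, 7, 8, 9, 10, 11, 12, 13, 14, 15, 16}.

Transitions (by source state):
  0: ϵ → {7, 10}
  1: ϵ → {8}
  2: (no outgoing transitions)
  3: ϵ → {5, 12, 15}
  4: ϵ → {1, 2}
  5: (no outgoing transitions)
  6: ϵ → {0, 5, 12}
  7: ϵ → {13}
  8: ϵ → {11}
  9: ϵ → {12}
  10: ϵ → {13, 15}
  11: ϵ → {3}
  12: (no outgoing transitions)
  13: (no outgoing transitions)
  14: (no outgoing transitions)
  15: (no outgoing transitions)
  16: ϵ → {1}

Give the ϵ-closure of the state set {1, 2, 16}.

{1, 2, 3, 5, 8, 11, 12, 15, 16}

Start with {1, 2, 16}.
From 1 via ϵ: add 8.
From 8 via ϵ: add 11.
From 11 via ϵ: add 3.
From 3 via ϵ: add 5, 12, 15.
No new states can be added; the closed set is {1, 2, 3, 5, 8, 11, 12, 15, 16}.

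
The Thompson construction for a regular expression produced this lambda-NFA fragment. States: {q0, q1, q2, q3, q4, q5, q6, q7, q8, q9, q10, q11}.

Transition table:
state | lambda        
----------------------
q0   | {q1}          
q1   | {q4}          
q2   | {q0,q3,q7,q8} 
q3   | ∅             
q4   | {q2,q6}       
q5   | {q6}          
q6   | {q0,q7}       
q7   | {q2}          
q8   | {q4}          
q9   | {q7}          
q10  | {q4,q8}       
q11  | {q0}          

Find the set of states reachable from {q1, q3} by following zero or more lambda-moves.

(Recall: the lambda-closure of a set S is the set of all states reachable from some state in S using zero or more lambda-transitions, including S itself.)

{q0, q1, q2, q3, q4, q6, q7, q8}

Start with {q1, q3}.
From q1 via lambda: add q4.
From q4 via lambda: add q2, q6.
From q2 via lambda: add q0, q7, q8.
No new states can be added; the closed set is {q0, q1, q2, q3, q4, q6, q7, q8}.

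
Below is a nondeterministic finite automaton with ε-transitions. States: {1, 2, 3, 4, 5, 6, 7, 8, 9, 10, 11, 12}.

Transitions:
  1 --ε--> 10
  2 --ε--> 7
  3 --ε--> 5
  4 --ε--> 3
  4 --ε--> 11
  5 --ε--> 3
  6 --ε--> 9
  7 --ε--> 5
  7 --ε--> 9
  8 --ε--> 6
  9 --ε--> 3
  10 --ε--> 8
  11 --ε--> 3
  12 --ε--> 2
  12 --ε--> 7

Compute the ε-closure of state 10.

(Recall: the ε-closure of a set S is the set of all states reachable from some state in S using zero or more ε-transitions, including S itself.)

Start with {10}.
From 10 via ε: add 8.
From 8 via ε: add 6.
From 6 via ε: add 9.
From 9 via ε: add 3.
From 3 via ε: add 5.
No new states can be added; the closed set is {3, 5, 6, 8, 9, 10}.

{3, 5, 6, 8, 9, 10}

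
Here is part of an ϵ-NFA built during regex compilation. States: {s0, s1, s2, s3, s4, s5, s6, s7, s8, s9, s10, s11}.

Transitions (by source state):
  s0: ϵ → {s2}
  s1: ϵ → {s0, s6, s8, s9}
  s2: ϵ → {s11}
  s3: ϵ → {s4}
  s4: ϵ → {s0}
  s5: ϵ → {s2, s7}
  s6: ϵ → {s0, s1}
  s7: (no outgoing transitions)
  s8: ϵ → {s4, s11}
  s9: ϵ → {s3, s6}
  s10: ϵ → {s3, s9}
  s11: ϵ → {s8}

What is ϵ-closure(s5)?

Start with {s5}.
From s5 via ϵ: add s2, s7.
From s2 via ϵ: add s11.
From s11 via ϵ: add s8.
From s8 via ϵ: add s4.
From s4 via ϵ: add s0.
No new states can be added; the closed set is {s0, s2, s4, s5, s7, s8, s11}.

{s0, s2, s4, s5, s7, s8, s11}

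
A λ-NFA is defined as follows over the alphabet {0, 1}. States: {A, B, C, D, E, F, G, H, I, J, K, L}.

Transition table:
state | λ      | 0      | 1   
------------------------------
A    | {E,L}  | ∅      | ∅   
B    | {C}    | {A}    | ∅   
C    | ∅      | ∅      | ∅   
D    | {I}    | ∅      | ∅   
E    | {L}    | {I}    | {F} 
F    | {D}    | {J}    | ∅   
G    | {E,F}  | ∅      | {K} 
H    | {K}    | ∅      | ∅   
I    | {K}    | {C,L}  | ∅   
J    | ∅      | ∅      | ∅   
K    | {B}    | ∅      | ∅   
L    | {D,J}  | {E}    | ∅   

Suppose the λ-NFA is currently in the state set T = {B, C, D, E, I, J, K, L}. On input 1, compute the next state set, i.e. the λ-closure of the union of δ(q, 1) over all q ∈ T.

E on 1 → {F}.
No 1-transition from B, C, D, I, J, K, L.
Union after reading 1: {F}.
Now take the λ-closure:
From F via λ: add D.
From D via λ: add I.
From I via λ: add K.
From K via λ: add B.
From B via λ: add C.
No new states can be added; the closed set is {B, C, D, F, I, K}.

{B, C, D, F, I, K}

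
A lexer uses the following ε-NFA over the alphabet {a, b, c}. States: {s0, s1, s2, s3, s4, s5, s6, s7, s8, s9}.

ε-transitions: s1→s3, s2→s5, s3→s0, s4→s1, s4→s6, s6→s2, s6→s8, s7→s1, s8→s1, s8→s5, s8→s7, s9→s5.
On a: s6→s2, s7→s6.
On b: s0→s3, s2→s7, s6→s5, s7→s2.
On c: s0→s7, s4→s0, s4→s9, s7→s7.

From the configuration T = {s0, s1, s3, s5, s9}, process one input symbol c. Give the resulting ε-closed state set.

s0 on c → {s7}.
No c-transition from s1, s3, s5, s9.
Union after reading c: {s7}.
Now take the ε-closure:
From s7 via ε: add s1.
From s1 via ε: add s3.
From s3 via ε: add s0.
No new states can be added; the closed set is {s0, s1, s3, s7}.

{s0, s1, s3, s7}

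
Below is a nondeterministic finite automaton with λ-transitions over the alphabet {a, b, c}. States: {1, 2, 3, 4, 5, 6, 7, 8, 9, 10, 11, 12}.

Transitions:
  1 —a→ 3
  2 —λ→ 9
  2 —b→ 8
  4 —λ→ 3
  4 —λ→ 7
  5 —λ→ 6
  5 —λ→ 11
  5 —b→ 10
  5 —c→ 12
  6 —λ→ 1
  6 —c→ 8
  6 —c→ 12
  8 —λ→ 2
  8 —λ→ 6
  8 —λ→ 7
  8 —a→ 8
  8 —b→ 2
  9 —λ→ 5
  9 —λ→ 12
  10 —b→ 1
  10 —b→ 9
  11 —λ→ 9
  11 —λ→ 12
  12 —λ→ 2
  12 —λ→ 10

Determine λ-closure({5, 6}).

Start with {5, 6}.
From 5 via λ: add 11.
From 6 via λ: add 1.
From 11 via λ: add 9, 12.
From 12 via λ: add 2, 10.
No new states can be added; the closed set is {1, 2, 5, 6, 9, 10, 11, 12}.

{1, 2, 5, 6, 9, 10, 11, 12}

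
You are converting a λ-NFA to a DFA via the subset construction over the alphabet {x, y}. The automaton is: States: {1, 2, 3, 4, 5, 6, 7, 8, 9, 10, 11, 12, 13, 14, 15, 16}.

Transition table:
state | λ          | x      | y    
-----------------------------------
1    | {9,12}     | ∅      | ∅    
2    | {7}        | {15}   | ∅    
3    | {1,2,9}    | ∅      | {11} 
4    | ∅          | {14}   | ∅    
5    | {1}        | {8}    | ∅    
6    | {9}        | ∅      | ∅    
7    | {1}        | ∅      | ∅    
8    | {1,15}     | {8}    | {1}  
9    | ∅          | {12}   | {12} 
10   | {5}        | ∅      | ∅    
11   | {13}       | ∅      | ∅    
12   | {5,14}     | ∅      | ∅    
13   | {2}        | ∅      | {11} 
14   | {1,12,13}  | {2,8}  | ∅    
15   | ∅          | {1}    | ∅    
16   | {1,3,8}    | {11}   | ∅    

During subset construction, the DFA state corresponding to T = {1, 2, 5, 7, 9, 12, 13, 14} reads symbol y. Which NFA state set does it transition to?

9 on y → {12}.
13 on y → {11}.
No y-transition from 1, 2, 5, 7, 12, 14.
Union after reading y: {11, 12}.
Now take the λ-closure:
From 11 via λ: add 13.
From 12 via λ: add 5, 14.
From 5 via λ: add 1.
From 13 via λ: add 2.
From 1 via λ: add 9.
From 2 via λ: add 7.
No new states can be added; the closed set is {1, 2, 5, 7, 9, 11, 12, 13, 14}.

{1, 2, 5, 7, 9, 11, 12, 13, 14}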